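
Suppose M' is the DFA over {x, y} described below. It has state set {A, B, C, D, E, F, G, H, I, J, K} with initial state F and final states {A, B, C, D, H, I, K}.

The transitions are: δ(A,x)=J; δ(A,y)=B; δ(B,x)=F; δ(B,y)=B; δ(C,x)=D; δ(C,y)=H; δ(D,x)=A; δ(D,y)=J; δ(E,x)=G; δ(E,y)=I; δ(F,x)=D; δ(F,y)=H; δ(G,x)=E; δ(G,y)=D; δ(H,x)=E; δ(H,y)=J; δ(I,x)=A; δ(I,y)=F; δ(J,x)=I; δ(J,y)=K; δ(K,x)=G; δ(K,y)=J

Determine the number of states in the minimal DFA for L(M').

First remove the unreachable states {C}; 10 states remain.
Start with accepting vs non-accepting: {A,B,D,H,I,K} | {E,F,G,J}.
Split {A,B,D,H,I,K} by δ(·,x) → {A,B,H,K} and {D,I}.
On input y, block {A,B,H,K} splits into {A,B} and {H,K}.
On input x, block {E,F,G,J} splits into {E,G} and {F,J}.
No further refinement is possible. Final partition (5 blocks): {A,B} | {E,G} | {D,I} | {H,K} | {F,J}.

5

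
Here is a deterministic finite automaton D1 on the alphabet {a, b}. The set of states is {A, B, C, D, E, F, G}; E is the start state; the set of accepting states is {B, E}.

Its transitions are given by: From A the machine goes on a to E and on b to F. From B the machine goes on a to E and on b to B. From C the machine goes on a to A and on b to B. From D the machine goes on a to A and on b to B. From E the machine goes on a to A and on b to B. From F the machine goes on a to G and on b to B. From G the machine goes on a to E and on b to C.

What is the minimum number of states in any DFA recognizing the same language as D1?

4

States {D} cannot be reached from the start state, so discard them.
Start with accepting vs non-accepting: {B,E} | {A,C,F,G}.
Split {B,E} by δ(·,a) → {B} and {E}.
Refine {A,C,F,G} on symbol a: members go to different blocks, giving {A,G} and {C,F}.
No further refinement is possible. Final partition (4 blocks): {B} | {A,G} | {E} | {C,F}.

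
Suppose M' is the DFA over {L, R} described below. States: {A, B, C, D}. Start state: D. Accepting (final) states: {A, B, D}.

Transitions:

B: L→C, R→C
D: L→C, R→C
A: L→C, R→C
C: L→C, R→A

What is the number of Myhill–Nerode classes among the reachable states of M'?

Reachable states from the start: {A,C,D}. Unreachable: {B} — drop them.
Start with accepting vs non-accepting: {A,D} | {C}.
No further refinement is possible. Final partition (2 blocks): {A,D} | {C}.

2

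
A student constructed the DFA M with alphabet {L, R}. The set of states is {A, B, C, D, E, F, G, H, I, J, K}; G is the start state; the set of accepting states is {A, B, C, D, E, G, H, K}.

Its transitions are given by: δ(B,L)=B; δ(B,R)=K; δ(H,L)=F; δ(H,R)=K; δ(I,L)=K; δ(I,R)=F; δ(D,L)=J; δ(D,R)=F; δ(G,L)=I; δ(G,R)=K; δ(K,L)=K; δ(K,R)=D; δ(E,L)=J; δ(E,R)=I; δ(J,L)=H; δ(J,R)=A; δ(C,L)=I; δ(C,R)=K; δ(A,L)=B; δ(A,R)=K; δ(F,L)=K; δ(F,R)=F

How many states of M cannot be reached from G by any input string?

2

Starting at G and following transitions, the reachable set is {A, B, D, F, G, H, I, J, K}. That leaves C, E unreachable — 2 in total.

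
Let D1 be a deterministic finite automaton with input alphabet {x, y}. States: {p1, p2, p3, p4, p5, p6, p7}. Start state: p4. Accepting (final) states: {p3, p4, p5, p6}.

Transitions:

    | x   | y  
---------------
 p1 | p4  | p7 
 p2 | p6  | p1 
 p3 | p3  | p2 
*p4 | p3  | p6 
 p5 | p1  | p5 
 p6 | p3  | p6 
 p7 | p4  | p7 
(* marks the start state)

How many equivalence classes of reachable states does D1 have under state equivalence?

3

States {p5} cannot be reached from the start state, so discard them.
P0 = {p3,p4,p6} | {p1,p2,p7}.
Refine {p3,p4,p6} on symbol y: members go to different blocks, giving {p4,p6} and {p3}.
No further refinement is possible. Final partition (3 blocks): {p4,p6} | {p1,p2,p7} | {p3}.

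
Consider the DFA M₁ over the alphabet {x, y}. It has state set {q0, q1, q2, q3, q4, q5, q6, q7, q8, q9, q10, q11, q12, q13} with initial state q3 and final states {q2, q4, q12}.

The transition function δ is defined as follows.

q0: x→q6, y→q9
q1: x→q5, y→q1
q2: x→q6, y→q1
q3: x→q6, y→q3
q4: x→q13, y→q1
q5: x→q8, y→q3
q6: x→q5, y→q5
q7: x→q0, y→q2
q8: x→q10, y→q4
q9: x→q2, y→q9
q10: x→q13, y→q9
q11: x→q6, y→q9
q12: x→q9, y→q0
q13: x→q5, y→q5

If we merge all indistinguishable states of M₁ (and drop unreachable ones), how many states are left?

8

Reachable states from the start: {q1,q2,q3,q4,q5,q6,q8,q9,q10,q13}. Unreachable: {q0,q7,q11,q12} — drop them.
P0 = {q2,q4} | {q1,q3,q5,q6,q8,q9,q10,q13}.
On input x, block {q1,q3,q5,q6,q8,q9,q10,q13} splits into {q1,q3,q5,q6,q8,q10,q13} and {q9}.
On input y, block {q1,q3,q5,q6,q8,q10,q13} splits into {q1,q3,q5,q6,q13} and {q8} and {q10}.
On input x, block {q1,q3,q5,q6,q13} splits into {q1,q3,q6,q13} and {q5}.
On input x, block {q1,q3,q6,q13} splits into {q1,q6,q13} and {q3}.
Split {q1,q6,q13} by δ(·,y) → {q6,q13} and {q1}.
The partition is now stable with 8 blocks: {q2,q4} | {q6,q13} | {q9} | {q8} | {q10} | {q5} | {q3} | {q1}.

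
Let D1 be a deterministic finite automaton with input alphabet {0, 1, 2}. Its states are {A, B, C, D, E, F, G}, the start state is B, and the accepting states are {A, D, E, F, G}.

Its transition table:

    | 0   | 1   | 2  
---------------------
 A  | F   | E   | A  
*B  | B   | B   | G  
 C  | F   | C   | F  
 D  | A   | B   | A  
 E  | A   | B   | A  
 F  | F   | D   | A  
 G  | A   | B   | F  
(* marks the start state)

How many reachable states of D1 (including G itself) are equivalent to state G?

3

Reachable states from the start: {A,B,D,E,F,G}. Unreachable: {C} — drop them.
P0 = {A,D,E,F,G} | {B}.
Refine {A,D,E,F,G} on symbol 1: members go to different blocks, giving {D,E,G} and {A,F}.
The partition is now stable with 3 blocks: {D,E,G} | {B} | {A,F}.
The equivalence class containing G is {D,E,G}, of size 3.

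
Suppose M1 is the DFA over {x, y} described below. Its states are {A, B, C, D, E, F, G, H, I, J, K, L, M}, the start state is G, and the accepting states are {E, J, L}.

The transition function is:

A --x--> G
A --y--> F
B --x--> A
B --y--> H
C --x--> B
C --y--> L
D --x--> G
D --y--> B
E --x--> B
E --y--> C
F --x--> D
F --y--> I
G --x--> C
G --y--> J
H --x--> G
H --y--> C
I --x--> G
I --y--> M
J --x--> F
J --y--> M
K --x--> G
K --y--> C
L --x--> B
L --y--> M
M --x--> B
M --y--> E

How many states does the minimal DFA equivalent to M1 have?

First remove the unreachable states {K}; 12 states remain.
P0 = {E,J,L} | {A,B,C,D,F,G,H,I,M}.
On input y, block {A,B,C,D,F,G,H,I,M} splits into {A,B,D,F,H,I} and {C,G,M}.
On input x, block {A,B,D,F,H,I} splits into {A,D,H,I} and {B,F}.
Refine {A,D,H,I} on symbol y: members go to different blocks, giving {A,D} and {H,I}.
Split {C,G,M} by δ(·,x) → {C,M} and {G}.
The partition is now stable with 6 blocks: {E,J,L} | {A,D} | {C,M} | {B,F} | {H,I} | {G}.

6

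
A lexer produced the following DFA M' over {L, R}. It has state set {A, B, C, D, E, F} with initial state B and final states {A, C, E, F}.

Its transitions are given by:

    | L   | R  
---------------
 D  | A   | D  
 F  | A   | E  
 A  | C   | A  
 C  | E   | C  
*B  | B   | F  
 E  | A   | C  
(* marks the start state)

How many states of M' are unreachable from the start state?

Starting at B and following transitions, the reachable set is {A, B, C, E, F}. That leaves D unreachable — 1 in total.

1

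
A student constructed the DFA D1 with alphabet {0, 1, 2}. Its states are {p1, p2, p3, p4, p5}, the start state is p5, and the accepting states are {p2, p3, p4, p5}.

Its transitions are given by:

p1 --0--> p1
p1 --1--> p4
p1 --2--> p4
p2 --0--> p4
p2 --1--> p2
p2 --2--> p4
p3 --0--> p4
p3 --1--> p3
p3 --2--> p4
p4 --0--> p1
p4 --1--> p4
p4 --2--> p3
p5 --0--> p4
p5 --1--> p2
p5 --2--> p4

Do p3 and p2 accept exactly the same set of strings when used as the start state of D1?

All states are reachable from the start state.
P0 = {p2,p3,p4,p5} | {p1}.
Split {p2,p3,p4,p5} by δ(·,0) → {p2,p3,p5} and {p4}.
The partition is now stable with 3 blocks: {p2,p3,p5} | {p1} | {p4}.
p3 and p2 lie in the same block of the stable partition, so they are equivalent — no string distinguishes them.

Yes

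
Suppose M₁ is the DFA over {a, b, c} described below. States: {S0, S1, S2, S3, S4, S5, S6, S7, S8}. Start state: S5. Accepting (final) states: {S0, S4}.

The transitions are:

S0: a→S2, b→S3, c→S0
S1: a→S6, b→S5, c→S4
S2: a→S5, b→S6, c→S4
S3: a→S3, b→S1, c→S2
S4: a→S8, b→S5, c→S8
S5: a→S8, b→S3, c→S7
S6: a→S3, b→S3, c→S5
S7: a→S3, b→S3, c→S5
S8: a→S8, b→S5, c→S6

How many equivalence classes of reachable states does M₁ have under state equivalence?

7

States {S0} cannot be reached from the start state, so discard them.
Initial partition by acceptance: {S4} | {S1,S2,S3,S5,S6,S7,S8}.
On input c, block {S1,S2,S3,S5,S6,S7,S8} splits into {S3,S5,S6,S7,S8} and {S1,S2}.
Refine {S3,S5,S6,S7,S8} on symbol b: members go to different blocks, giving {S5,S6,S7,S8} and {S3}.
On input a, block {S5,S6,S7,S8} splits into {S5,S8} and {S6,S7}.
On input b, block {S5,S8} splits into {S5} and {S8}.
Refine {S1,S2} on symbol a: members go to different blocks, giving {S1} and {S2}.
The partition is now stable with 7 blocks: {S4} | {S5} | {S1} | {S3} | {S6,S7} | {S8} | {S2}.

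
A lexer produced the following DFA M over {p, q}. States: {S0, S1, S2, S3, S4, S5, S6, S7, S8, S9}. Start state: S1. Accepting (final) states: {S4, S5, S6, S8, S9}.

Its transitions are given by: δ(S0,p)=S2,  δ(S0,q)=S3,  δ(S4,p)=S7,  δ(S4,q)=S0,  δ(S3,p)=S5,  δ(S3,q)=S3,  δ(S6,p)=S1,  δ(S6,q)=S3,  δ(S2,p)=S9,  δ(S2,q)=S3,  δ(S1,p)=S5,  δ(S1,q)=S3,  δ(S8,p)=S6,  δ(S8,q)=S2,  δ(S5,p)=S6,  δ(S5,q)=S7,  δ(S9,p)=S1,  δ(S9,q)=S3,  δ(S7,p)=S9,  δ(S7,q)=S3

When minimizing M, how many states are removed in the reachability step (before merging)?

Starting at S1 and following transitions, the reachable set is {S1, S3, S5, S6, S7, S9}. That leaves S0, S2, S4, S8 unreachable — 4 in total.

4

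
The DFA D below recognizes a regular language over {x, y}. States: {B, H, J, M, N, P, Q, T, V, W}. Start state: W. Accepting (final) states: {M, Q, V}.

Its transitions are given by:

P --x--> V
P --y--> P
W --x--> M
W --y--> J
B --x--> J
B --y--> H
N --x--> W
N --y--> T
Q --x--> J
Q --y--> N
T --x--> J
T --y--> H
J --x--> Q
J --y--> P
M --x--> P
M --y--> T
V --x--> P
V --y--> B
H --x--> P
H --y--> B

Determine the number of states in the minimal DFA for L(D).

Every state is reachable, so we keep all 10.
P0 = {M,Q,V} | {B,H,J,N,P,T,W}.
Refine {B,H,J,N,P,T,W} on symbol x: members go to different blocks, giving {B,H,N,T} and {J,P,W}.
The partition is now stable with 3 blocks: {M,Q,V} | {B,H,N,T} | {J,P,W}.

3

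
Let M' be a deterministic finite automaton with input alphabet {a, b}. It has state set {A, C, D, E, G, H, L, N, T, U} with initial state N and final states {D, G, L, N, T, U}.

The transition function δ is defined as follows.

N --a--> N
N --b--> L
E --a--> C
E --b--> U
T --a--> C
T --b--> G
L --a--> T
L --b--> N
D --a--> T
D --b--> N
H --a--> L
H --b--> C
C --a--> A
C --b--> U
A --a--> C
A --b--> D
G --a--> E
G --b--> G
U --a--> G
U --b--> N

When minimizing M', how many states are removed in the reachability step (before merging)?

1

Starting at N and following transitions, the reachable set is {A, C, D, E, G, L, N, T, U}. That leaves H unreachable — 1 in total.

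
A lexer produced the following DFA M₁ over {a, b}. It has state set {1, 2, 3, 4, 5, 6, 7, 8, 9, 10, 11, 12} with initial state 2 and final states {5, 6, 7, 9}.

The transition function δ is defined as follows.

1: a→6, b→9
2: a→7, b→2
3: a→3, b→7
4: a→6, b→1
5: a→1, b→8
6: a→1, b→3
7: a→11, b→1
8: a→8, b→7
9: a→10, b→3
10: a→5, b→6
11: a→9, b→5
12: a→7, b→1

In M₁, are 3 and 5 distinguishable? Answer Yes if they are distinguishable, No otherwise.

Reachable states from the start: {1,2,3,5,6,7,8,9,10,11}. Unreachable: {4,12} — drop them.
Initial partition by acceptance: {5,6,7,9} | {1,2,3,8,10,11}.
On input a, block {1,2,3,8,10,11} splits into {1,2,10,11} and {3,8}.
Refine {5,6,7,9} on symbol b: members go to different blocks, giving {5,6,9} and {7}.
Split {1,2,10,11} by δ(·,a) → {1,10,11} and {2}.
No further refinement is possible. Final partition (5 blocks): {5,6,9} | {1,10,11} | {3,8} | {7} | {2}.
3 and 5 end up in different blocks, so they are distinguishable. For instance, the string 'ε' is accepted from only 5.

Yes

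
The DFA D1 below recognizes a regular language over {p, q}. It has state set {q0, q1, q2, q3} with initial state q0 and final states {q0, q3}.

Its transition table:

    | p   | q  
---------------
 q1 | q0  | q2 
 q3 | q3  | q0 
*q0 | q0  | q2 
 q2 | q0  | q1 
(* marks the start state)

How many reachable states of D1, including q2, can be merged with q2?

States {q3} cannot be reached from the start state, so discard them.
Initial partition by acceptance: {q0} | {q1,q2}.
No further refinement is possible. Final partition (2 blocks): {q0} | {q1,q2}.
The equivalence class containing q2 is {q1,q2}, of size 2.

2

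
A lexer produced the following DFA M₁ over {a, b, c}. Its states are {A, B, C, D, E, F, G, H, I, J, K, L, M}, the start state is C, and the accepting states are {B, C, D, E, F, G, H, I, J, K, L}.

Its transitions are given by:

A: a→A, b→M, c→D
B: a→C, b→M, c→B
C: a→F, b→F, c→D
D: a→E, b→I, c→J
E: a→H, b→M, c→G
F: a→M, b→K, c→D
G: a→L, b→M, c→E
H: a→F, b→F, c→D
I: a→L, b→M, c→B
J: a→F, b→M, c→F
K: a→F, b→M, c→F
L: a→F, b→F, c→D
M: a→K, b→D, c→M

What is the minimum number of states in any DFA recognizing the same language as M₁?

Reachable states from the start: {B,C,D,E,F,G,H,I,J,K,L,M}. Unreachable: {A} — drop them.
Initial partition by acceptance: {B,C,D,E,F,G,H,I,J,K,L} | {M}.
Split {B,C,D,E,F,G,H,I,J,K,L} by δ(·,a) → {B,C,D,E,G,H,I,J,K,L} and {F}.
Split {B,C,D,E,G,H,I,J,K,L} by δ(·,a) → {B,D,E,G,I} and {C,H,J,K,L}.
On input a, block {B,D,E,G,I} splits into {B,E,G,I} and {D}.
On input b, block {C,H,J,K,L} splits into {C,H,L} and {J,K}.
The partition is now stable with 6 blocks: {B,E,G,I} | {M} | {F} | {C,H,L} | {D} | {J,K}.

6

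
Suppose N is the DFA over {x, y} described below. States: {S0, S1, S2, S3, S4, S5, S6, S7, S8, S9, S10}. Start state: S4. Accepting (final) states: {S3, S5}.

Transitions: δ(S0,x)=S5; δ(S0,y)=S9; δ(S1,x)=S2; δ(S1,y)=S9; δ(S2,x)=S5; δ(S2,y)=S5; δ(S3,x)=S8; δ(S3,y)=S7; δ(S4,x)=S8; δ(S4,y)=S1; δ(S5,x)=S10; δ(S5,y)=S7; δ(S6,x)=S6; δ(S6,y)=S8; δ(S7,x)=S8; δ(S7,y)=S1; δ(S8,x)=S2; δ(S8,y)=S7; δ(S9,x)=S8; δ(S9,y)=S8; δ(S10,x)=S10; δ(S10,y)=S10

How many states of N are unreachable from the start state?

Starting at S4 and following transitions, the reachable set is {S1, S2, S4, S5, S7, S8, S9, S10}. That leaves S0, S3, S6 unreachable — 3 in total.

3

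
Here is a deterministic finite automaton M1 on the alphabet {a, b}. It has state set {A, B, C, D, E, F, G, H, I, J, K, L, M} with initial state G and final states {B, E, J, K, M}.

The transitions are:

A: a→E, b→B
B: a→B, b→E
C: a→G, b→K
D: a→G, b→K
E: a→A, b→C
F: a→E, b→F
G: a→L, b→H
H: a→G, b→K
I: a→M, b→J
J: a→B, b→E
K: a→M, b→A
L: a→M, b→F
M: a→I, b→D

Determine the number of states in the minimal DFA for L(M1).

All states are reachable from the start state.
Initial partition by acceptance: {B,E,J,K,M} | {A,C,D,F,G,H,I,L}.
Split {B,E,J,K,M} by δ(·,a) → {B,J,K} and {E,M}.
On input a, block {B,J,K} splits into {B,J} and {K}.
On input a, block {A,C,D,F,G,H,I,L} splits into {A,F,I,L} and {C,D,G,H}.
Refine {A,F,I,L} on symbol b: members go to different blocks, giving {A,I} and {F,L}.
Split {C,D,G,H} by δ(·,a) → {C,D,H} and {G}.
No further refinement is possible. Final partition (7 blocks): {B,J} | {A,I} | {E,M} | {K} | {C,D,H} | {F,L} | {G}.

7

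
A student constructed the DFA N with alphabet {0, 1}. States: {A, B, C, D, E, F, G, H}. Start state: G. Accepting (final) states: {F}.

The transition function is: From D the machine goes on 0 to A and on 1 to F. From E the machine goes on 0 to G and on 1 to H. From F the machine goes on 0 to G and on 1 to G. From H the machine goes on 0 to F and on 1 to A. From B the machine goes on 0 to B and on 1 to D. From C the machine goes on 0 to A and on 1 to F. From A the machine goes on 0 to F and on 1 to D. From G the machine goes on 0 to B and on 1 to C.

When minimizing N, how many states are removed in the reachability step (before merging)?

2

BFS from G reaches {A, B, C, D, F, G}; the 2 state(s) E, H are never visited.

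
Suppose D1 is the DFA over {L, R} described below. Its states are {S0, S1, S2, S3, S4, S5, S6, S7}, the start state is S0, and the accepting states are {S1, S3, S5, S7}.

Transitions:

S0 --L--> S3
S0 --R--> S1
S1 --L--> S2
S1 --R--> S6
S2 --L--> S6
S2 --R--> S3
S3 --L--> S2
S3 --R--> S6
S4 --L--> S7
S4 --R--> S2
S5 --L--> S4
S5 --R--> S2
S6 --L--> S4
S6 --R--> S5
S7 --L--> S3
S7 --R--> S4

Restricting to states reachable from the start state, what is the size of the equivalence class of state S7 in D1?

Initial partition by acceptance: {S1,S3,S5,S7} | {S0,S2,S4,S6}.
Refine {S1,S3,S5,S7} on symbol L: members go to different blocks, giving {S1,S3,S5} and {S7}.
On input L, block {S0,S2,S4,S6} splits into {S2,S6} and {S0} and {S4}.
Split {S1,S3,S5} by δ(·,L) → {S1,S3} and {S5}.
On input L, block {S2,S6} splits into {S2} and {S6}.
Stable partition: {S1,S3} | {S2} | {S7} | {S0} | {S4} | {S5} | {S6} — 7 equivalence classes.
State S7 belongs to the block {S7}, which has 1 states.

1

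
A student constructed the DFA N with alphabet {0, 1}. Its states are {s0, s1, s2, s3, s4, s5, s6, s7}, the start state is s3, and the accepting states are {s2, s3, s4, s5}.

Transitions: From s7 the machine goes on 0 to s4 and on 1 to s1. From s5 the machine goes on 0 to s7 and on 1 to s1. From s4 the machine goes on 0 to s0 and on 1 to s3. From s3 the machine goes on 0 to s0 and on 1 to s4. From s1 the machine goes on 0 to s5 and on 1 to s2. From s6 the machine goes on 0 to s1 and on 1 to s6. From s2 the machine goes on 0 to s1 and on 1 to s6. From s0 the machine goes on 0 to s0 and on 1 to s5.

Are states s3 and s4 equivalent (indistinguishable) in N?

Yes

Start with accepting vs non-accepting: {s2,s3,s4,s5} | {s0,s1,s6,s7}.
Refine {s2,s3,s4,s5} on symbol 1: members go to different blocks, giving {s2,s5} and {s3,s4}.
Refine {s0,s1,s6,s7} on symbol 0: members go to different blocks, giving {s0,s6} and {s1} and {s7}.
On input 0, block {s2,s5} splits into {s2} and {s5}.
Refine {s0,s6} on symbol 0: members go to different blocks, giving {s0} and {s6}.
No further refinement is possible. Final partition (7 blocks): {s2} | {s0} | {s3,s4} | {s1} | {s7} | {s5} | {s6}.
s3 and s4 lie in the same block of the stable partition, so they are equivalent — no string distinguishes them.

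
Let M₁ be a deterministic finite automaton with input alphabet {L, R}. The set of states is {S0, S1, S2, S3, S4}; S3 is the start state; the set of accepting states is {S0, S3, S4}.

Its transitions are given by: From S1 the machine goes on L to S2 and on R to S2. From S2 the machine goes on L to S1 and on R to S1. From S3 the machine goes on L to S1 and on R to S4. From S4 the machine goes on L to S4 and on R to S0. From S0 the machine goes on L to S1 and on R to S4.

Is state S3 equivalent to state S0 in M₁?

Yes

Every state is reachable, so we keep all 5.
Start with accepting vs non-accepting: {S0,S3,S4} | {S1,S2}.
Split {S0,S3,S4} by δ(·,L) → {S0,S3} and {S4}.
No further refinement is possible. Final partition (3 blocks): {S0,S3} | {S1,S2} | {S4}.
S3 and S0 lie in the same block of the stable partition, so they are equivalent — no string distinguishes them.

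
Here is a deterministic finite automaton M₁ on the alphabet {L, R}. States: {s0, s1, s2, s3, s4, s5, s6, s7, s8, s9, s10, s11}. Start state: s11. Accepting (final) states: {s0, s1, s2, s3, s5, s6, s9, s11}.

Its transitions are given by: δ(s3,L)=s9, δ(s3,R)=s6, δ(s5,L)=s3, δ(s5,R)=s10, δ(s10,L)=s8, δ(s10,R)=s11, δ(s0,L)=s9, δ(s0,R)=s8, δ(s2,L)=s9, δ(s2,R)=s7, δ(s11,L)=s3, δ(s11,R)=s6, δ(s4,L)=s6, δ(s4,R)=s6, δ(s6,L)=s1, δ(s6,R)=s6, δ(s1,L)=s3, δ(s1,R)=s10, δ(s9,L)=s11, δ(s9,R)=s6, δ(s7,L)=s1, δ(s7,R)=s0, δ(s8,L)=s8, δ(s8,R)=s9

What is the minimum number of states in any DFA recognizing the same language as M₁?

4

Reachable states from the start: {s1,s3,s6,s8,s9,s10,s11}. Unreachable: {s0,s2,s4,s5,s7} — drop them.
Initial partition by acceptance: {s1,s3,s6,s9,s11} | {s8,s10}.
Refine {s1,s3,s6,s9,s11} on symbol R: members go to different blocks, giving {s3,s6,s9,s11} and {s1}.
On input L, block {s3,s6,s9,s11} splits into {s3,s9,s11} and {s6}.
No further refinement is possible. Final partition (4 blocks): {s3,s9,s11} | {s8,s10} | {s1} | {s6}.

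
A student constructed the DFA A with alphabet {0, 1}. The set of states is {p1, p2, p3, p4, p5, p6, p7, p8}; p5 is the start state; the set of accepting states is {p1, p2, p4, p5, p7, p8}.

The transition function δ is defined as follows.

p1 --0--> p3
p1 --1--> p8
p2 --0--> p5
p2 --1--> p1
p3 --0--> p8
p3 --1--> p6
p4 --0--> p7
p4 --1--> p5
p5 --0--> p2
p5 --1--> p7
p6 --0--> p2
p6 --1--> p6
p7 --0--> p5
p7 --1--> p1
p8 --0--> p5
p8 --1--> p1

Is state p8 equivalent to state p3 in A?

Reachable states from the start: {p1,p2,p3,p5,p6,p7,p8}. Unreachable: {p4} — drop them.
Initial partition by acceptance: {p1,p2,p5,p7,p8} | {p3,p6}.
On input 0, block {p1,p2,p5,p7,p8} splits into {p2,p5,p7,p8} and {p1}.
Refine {p2,p5,p7,p8} on symbol 1: members go to different blocks, giving {p2,p7,p8} and {p5}.
No further refinement is possible. Final partition (4 blocks): {p2,p7,p8} | {p3,p6} | {p1} | {p5}.
p8 and p3 end up in different blocks, so they are distinguishable. For instance, the string 'ε' is accepted from only p8.

No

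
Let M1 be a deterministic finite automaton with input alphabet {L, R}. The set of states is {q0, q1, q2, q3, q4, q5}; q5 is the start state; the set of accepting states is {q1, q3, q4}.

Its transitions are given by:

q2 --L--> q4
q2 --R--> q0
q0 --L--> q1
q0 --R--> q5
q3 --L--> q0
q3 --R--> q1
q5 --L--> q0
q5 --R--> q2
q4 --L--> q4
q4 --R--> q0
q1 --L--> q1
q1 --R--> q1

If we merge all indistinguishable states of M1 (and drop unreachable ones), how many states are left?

States {q3} cannot be reached from the start state, so discard them.
Start with accepting vs non-accepting: {q1,q4} | {q0,q2,q5}.
Split {q1,q4} by δ(·,R) → {q1} and {q4}.
Refine {q0,q2,q5} on symbol L: members go to different blocks, giving {q0} and {q2} and {q5}.
No further refinement is possible. Final partition (5 blocks): {q1} | {q0} | {q4} | {q2} | {q5}.

5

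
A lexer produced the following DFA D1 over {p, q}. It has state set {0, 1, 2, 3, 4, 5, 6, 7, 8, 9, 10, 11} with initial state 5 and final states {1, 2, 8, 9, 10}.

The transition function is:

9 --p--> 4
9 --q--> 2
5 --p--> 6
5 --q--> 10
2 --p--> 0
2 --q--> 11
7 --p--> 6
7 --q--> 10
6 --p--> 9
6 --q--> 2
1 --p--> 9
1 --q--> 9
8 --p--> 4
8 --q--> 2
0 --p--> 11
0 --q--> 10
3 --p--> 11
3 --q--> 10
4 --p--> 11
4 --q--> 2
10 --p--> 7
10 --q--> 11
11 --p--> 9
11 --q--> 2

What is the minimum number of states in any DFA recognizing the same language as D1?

Reachable states from the start: {0,2,4,5,6,7,9,10,11}. Unreachable: {1,3,8} — drop them.
Initial partition by acceptance: {2,9,10} | {0,4,5,6,7,11}.
On input q, block {2,9,10} splits into {2,10} and {9}.
On input p, block {0,4,5,6,7,11} splits into {0,4,5,7} and {6,11}.
Stable partition: {2,10} | {0,4,5,7} | {9} | {6,11} — 4 equivalence classes.

4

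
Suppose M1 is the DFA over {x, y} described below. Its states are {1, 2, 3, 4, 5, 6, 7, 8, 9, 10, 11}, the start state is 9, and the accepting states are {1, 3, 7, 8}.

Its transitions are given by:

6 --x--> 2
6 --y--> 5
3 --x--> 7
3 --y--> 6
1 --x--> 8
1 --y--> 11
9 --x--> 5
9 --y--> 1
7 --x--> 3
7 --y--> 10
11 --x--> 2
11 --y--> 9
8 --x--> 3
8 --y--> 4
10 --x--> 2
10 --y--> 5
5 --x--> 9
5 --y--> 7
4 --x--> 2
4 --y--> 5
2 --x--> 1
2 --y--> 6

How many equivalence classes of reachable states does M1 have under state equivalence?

4

Every state is reachable, so we keep all 11.
Start with accepting vs non-accepting: {1,3,7,8} | {2,4,5,6,9,10,11}.
Refine {2,4,5,6,9,10,11} on symbol x: members go to different blocks, giving {4,5,6,9,10,11} and {2}.
On input x, block {4,5,6,9,10,11} splits into {4,6,10,11} and {5,9}.
No further refinement is possible. Final partition (4 blocks): {1,3,7,8} | {4,6,10,11} | {2} | {5,9}.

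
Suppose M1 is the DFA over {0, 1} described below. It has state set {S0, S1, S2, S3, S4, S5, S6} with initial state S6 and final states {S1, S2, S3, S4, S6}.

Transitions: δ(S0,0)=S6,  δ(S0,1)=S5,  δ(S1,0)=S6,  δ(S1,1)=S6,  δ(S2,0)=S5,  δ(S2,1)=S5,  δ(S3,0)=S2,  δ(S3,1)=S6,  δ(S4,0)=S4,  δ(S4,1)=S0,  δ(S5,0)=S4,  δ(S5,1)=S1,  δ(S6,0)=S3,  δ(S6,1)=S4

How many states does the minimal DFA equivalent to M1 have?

7

P0 = {S1,S2,S3,S4,S6} | {S0,S5}.
Split {S1,S2,S3,S4,S6} by δ(·,0) → {S1,S3,S4,S6} and {S2}.
Split {S1,S3,S4,S6} by δ(·,0) → {S1,S4,S6} and {S3}.
On input 0, block {S1,S4,S6} splits into {S1,S4} and {S6}.
On input 0, block {S1,S4} splits into {S1} and {S4}.
Refine {S0,S5} on symbol 0: members go to different blocks, giving {S0} and {S5}.
The partition is now stable with 7 blocks: {S1} | {S0} | {S2} | {S3} | {S6} | {S4} | {S5}.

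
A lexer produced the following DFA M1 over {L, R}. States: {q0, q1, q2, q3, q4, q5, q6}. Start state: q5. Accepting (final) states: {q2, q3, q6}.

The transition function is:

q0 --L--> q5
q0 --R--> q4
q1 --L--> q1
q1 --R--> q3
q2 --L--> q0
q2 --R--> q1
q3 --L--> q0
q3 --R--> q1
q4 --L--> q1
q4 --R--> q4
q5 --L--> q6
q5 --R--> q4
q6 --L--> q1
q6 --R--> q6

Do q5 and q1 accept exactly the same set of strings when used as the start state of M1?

No

Reachable states from the start: {q0,q1,q3,q4,q5,q6}. Unreachable: {q2} — drop them.
P0 = {q3,q6} | {q0,q1,q4,q5}.
Refine {q3,q6} on symbol R: members go to different blocks, giving {q3} and {q6}.
Split {q0,q1,q4,q5} by δ(·,L) → {q0,q1,q4} and {q5}.
Split {q0,q1,q4} by δ(·,L) → {q1,q4} and {q0}.
Split {q1,q4} by δ(·,R) → {q1} and {q4}.
Stable partition: {q3} | {q1} | {q6} | {q5} | {q0} | {q4} — 6 equivalence classes.
q5 and q1 end up in different blocks, so they are distinguishable. For instance, the string 'L' is accepted from only q5.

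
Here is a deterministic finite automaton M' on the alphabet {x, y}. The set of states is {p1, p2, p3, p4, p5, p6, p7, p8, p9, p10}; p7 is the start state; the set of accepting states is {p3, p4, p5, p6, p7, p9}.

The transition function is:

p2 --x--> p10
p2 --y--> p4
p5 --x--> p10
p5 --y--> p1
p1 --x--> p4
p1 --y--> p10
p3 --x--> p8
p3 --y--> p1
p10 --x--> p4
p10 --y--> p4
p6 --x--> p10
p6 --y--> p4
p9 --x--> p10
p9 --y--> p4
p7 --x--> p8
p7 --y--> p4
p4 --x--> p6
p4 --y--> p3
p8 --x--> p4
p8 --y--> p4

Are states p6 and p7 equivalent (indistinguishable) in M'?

Yes

Reachable states from the start: {p1,p3,p4,p6,p7,p8,p10}. Unreachable: {p2,p5,p9} — drop them.
Initial partition by acceptance: {p3,p4,p6,p7} | {p1,p8,p10}.
Refine {p3,p4,p6,p7} on symbol x: members go to different blocks, giving {p3,p6,p7} and {p4}.
Refine {p3,p6,p7} on symbol y: members go to different blocks, giving {p6,p7} and {p3}.
Refine {p1,p8,p10} on symbol y: members go to different blocks, giving {p8,p10} and {p1}.
The partition is now stable with 5 blocks: {p6,p7} | {p8,p10} | {p4} | {p3} | {p1}.
p6 and p7 lie in the same block of the stable partition, so they are equivalent — no string distinguishes them.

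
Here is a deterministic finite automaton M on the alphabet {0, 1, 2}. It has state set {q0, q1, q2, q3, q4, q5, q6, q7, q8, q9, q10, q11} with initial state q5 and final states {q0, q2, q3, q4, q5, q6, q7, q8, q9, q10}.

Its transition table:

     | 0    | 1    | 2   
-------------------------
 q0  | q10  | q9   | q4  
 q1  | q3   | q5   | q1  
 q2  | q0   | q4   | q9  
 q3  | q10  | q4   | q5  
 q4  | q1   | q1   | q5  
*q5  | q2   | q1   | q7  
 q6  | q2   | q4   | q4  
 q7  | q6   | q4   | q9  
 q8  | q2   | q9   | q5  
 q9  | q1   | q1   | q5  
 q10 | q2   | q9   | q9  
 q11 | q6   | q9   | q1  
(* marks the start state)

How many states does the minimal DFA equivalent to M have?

States {q8,q11} cannot be reached from the start state, so discard them.
P0 = {q0,q2,q3,q4,q5,q6,q7,q9,q10} | {q1}.
Refine {q0,q2,q3,q4,q5,q6,q7,q9,q10} on symbol 0: members go to different blocks, giving {q0,q2,q3,q5,q6,q7,q10} and {q4,q9}.
Split {q0,q2,q3,q5,q6,q7,q10} by δ(·,1) → {q0,q2,q3,q6,q7,q10} and {q5}.
On input 2, block {q0,q2,q3,q6,q7,q10} splits into {q0,q2,q6,q7,q10} and {q3}.
The partition is now stable with 5 blocks: {q0,q2,q6,q7,q10} | {q1} | {q4,q9} | {q5} | {q3}.

5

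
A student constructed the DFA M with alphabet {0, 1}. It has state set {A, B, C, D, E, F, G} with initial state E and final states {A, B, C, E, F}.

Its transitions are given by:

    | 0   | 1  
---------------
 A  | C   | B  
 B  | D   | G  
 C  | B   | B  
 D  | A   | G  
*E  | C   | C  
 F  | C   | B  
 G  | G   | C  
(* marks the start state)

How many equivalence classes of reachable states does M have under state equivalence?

6

Reachable states from the start: {A,B,C,D,E,G}. Unreachable: {F} — drop them.
Initial partition by acceptance: {A,B,C,E} | {D,G}.
Split {A,B,C,E} by δ(·,0) → {A,C,E} and {B}.
Refine {A,C,E} on symbol 0: members go to different blocks, giving {A,E} and {C}.
Split {A,E} by δ(·,1) → {A} and {E}.
Refine {D,G} on symbol 0: members go to different blocks, giving {D} and {G}.
The partition is now stable with 6 blocks: {A} | {D} | {B} | {C} | {E} | {G}.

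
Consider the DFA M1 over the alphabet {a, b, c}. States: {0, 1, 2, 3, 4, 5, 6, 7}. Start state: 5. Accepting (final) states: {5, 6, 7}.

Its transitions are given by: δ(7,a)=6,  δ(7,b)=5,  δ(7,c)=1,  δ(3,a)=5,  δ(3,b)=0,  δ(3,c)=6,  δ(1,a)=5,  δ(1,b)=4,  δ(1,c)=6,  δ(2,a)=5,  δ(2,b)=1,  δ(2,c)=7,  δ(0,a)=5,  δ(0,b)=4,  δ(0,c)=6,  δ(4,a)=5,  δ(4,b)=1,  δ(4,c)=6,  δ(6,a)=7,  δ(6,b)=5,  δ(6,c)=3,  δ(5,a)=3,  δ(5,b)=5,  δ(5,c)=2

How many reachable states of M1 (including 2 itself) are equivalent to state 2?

Initial partition by acceptance: {5,6,7} | {0,1,2,3,4}.
Split {5,6,7} by δ(·,a) → {6,7} and {5}.
No further refinement is possible. Final partition (3 blocks): {6,7} | {0,1,2,3,4} | {5}.
The equivalence class containing 2 is {0,1,2,3,4}, of size 5.

5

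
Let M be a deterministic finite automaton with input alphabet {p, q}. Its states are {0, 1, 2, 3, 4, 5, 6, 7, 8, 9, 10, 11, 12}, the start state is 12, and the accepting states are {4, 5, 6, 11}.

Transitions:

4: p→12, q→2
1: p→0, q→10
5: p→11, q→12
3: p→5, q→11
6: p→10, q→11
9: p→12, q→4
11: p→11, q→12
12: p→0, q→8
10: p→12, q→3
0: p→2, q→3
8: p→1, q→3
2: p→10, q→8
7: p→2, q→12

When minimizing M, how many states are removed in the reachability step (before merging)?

4

No path from 12 leads to 4, 6, 7, 9; the other 9 states are all reachable.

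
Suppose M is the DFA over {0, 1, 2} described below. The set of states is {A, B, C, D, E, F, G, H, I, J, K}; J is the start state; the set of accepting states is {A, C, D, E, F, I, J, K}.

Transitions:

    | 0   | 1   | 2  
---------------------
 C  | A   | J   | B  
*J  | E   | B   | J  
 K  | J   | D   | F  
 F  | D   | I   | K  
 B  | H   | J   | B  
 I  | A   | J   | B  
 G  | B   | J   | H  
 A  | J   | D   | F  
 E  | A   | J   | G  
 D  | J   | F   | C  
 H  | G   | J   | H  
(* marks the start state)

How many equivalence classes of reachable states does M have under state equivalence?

6

Initial partition by acceptance: {A,C,D,E,F,I,J,K} | {B,G,H}.
On input 1, block {A,C,D,E,F,I,J,K} splits into {A,C,D,E,F,I,K} and {J}.
On input 0, block {A,C,D,E,F,I,K} splits into {C,E,F,I} and {A,D,K}.
Split {C,E,F,I} by δ(·,1) → {C,E,I} and {F}.
On input 1, block {A,D,K} splits into {A,K} and {D}.
Stable partition: {C,E,I} | {B,G,H} | {J} | {A,K} | {F} | {D} — 6 equivalence classes.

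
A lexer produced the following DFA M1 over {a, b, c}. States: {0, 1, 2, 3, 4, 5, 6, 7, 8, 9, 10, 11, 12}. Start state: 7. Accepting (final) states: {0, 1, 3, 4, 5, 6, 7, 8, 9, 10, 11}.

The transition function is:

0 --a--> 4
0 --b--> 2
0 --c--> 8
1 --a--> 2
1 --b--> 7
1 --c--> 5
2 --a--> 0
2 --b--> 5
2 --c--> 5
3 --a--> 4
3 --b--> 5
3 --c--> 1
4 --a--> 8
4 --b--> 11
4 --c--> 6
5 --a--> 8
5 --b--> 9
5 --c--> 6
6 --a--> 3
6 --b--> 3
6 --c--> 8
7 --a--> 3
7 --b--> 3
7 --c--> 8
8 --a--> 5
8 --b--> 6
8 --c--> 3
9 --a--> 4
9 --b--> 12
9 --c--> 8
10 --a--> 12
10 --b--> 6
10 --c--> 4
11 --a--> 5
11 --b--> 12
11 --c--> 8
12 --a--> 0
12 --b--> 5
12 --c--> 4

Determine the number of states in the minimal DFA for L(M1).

Reachable states from the start: {0,1,2,3,4,5,6,7,8,9,11,12}. Unreachable: {10} — drop them.
Initial partition by acceptance: {0,1,3,4,5,6,7,8,9,11} | {2,12}.
Split {0,1,3,4,5,6,7,8,9,11} by δ(·,a) → {0,3,4,5,6,7,8,9,11} and {1}.
Split {0,3,4,5,6,7,8,9,11} by δ(·,b) → {3,4,5,6,7,8} and {0,9,11}.
On input b, block {3,4,5,6,7,8} splits into {3,6,7,8} and {4,5}.
Split {3,6,7,8} by δ(·,a) → {3,8} and {6,7}.
Split {3,8} by δ(·,b) → {3} and {8}.
Stable partition: {3} | {2,12} | {1} | {0,9,11} | {4,5} | {6,7} | {8} — 7 equivalence classes.

7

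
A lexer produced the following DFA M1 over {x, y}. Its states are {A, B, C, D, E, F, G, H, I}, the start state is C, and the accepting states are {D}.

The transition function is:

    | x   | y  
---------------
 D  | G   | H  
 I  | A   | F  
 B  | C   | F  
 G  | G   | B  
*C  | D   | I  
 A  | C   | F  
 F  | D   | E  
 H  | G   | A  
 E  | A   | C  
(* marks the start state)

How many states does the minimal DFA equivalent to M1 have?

All states are reachable from the start state.
P0 = {D} | {A,B,C,E,F,G,H,I}.
Split {A,B,C,E,F,G,H,I} by δ(·,x) → {A,B,E,G,H,I} and {C,F}.
On input x, block {A,B,E,G,H,I} splits into {E,G,H,I} and {A,B}.
Split {E,G,H,I} by δ(·,x) → {E,I} and {G,H}.
The partition is now stable with 5 blocks: {D} | {E,I} | {C,F} | {A,B} | {G,H}.

5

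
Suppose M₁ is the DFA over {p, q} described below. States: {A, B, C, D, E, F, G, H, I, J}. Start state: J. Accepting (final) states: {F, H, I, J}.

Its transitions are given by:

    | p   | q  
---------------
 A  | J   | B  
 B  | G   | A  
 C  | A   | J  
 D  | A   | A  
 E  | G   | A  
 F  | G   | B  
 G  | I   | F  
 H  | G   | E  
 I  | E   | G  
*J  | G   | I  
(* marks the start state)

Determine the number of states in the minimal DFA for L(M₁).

6

Reachable states from the start: {A,B,E,F,G,I,J}. Unreachable: {C,D,H} — drop them.
P0 = {F,I,J} | {A,B,E,G}.
Refine {F,I,J} on symbol q: members go to different blocks, giving {F,I} and {J}.
On input p, block {A,B,E,G} splits into {B,E} and {A} and {G}.
On input p, block {F,I} splits into {F} and {I}.
The partition is now stable with 6 blocks: {F} | {B,E} | {J} | {A} | {G} | {I}.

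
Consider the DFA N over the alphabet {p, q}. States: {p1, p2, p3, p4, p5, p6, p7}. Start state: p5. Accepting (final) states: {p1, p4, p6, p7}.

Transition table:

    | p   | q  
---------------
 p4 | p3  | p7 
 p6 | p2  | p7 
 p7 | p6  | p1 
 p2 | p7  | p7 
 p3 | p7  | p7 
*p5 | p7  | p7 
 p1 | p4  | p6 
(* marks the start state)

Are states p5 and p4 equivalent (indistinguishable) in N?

All states are reachable from the start state.
Start with accepting vs non-accepting: {p1,p4,p6,p7} | {p2,p3,p5}.
Refine {p1,p4,p6,p7} on symbol p: members go to different blocks, giving {p1,p7} and {p4,p6}.
Split {p1,p7} by δ(·,q) → {p1} and {p7}.
No further refinement is possible. Final partition (4 blocks): {p1} | {p2,p3,p5} | {p4,p6} | {p7}.
p5 and p4 end up in different blocks, so they are distinguishable. For instance, the string 'ε' is accepted from only p4.

No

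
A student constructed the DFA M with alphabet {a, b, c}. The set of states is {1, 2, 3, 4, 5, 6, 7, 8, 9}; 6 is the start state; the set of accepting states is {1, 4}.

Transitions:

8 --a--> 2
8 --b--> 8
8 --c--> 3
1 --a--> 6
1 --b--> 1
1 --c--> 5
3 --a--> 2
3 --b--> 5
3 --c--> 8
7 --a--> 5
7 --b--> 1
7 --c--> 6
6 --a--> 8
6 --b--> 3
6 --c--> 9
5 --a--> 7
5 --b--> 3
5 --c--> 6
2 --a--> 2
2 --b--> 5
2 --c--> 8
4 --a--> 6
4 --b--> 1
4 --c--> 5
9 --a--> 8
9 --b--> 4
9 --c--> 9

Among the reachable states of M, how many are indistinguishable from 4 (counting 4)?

2

Every state is reachable, so we keep all 9.
P0 = {1,4} | {2,3,5,6,7,8,9}.
On input b, block {2,3,5,6,7,8,9} splits into {2,3,5,6,8} and {7,9}.
Split {2,3,5,6,8} by δ(·,a) → {2,3,6,8} and {5}.
On input b, block {2,3,6,8} splits into {2,3} and {6,8}.
Split {7,9} by δ(·,a) → {7} and {9}.
Refine {6,8} on symbol a: members go to different blocks, giving {6} and {8}.
Stable partition: {1,4} | {2,3} | {7} | {5} | {6} | {9} | {8} — 7 equivalence classes.
State 4 belongs to the block {1,4}, which has 2 states.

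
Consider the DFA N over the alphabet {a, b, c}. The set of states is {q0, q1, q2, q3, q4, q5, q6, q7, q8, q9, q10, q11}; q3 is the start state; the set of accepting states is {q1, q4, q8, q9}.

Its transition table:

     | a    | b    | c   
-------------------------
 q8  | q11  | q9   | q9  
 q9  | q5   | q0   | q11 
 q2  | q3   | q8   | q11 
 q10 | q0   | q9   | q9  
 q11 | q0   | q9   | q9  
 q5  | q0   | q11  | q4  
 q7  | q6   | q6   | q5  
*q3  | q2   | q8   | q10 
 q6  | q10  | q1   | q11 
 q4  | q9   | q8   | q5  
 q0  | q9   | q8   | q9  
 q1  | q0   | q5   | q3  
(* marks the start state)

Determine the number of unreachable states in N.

3

No path from q3 leads to q1, q6, q7; the other 9 states are all reachable.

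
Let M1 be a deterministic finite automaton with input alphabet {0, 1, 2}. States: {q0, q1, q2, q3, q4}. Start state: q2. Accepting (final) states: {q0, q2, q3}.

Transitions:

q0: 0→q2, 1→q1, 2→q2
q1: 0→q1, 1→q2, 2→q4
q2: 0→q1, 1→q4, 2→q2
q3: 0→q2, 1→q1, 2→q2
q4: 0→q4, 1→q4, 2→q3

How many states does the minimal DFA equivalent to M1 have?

4

First remove the unreachable states {q0}; 4 states remain.
Initial partition by acceptance: {q2,q3} | {q1,q4}.
On input 0, block {q2,q3} splits into {q2} and {q3}.
Split {q1,q4} by δ(·,1) → {q1} and {q4}.
No further refinement is possible. Final partition (4 blocks): {q2} | {q1} | {q3} | {q4}.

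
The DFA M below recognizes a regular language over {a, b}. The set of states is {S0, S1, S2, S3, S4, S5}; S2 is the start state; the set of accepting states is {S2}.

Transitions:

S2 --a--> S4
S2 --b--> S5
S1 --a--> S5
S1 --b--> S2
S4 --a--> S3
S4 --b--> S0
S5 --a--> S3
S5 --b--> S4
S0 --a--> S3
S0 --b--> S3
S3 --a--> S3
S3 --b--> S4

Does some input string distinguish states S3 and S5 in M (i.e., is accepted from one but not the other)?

First remove the unreachable states {S1}; 5 states remain.
Initial partition by acceptance: {S2} | {S0,S3,S4,S5}.
Stable partition: {S2} | {S0,S3,S4,S5} — 2 equivalence classes.
S3 and S5 lie in the same block of the stable partition, so they are equivalent — no string distinguishes them.

No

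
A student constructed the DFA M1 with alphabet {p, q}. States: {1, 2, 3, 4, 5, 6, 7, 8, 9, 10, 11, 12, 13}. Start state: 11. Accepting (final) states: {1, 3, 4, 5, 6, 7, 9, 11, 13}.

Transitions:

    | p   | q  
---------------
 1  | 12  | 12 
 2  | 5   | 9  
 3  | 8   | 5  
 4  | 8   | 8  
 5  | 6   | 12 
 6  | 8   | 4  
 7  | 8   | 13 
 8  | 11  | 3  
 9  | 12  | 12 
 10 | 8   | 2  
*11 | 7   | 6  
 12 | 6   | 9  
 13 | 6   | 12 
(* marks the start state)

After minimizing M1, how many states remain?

8

States {1,2,10} cannot be reached from the start state, so discard them.
P0 = {3,4,5,6,7,9,11,13} | {8,12}.
Refine {3,4,5,6,7,9,11,13} on symbol p: members go to different blocks, giving {3,4,6,7,9} and {5,11,13}.
On input q, block {3,4,6,7,9} splits into {3,7} and {4,9} and {6}.
Split {8,12} by δ(·,p) → {8} and {12}.
On input p, block {5,11,13} splits into {5,13} and {11}.
Split {4,9} by δ(·,p) → {4} and {9}.
The partition is now stable with 8 blocks: {3,7} | {8} | {5,13} | {4} | {6} | {12} | {11} | {9}.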